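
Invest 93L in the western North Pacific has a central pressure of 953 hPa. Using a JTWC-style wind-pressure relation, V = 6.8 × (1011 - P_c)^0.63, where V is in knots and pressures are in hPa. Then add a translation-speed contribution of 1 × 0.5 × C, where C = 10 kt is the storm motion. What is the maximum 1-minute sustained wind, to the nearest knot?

ΔP = 1011 − 953 = 58 hPa.
58^0.63 ≈ 12.911.
V ≈ 6.8 × 12.911 ≈ 87.8 kt.
Translation term: 1 × 0.5 × 10 = 5 kt.
Corrected V ≈ 92.8 kt → 93 kt.

93 kt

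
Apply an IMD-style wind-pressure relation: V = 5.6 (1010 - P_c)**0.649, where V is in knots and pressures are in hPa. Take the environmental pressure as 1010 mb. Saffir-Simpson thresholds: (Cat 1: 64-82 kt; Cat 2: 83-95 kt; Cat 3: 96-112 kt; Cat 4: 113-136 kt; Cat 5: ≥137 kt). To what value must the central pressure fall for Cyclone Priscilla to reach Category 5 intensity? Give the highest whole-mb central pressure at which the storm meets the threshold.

872 mb

Category 5 begins at V = 137 kt.
Required ΔP = (137/5.6)^(1/0.649) = 24.464^1.541 ≈ 137.88 mb.
P_c ≤ 1010 − 137.88 = 872.12, so the highest integer P_c is 872 mb.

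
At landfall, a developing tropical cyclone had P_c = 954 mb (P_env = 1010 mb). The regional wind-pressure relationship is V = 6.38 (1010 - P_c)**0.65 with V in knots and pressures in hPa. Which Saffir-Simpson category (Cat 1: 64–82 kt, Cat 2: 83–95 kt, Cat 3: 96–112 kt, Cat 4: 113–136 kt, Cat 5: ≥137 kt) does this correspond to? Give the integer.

2

ΔP = 1010 − 954 = 56 mb.
V ≈ 6.38 × 56^0.65 = 6.38 × 13.69 ≈ 87 kt.
87 kt falls in the Category 2 band.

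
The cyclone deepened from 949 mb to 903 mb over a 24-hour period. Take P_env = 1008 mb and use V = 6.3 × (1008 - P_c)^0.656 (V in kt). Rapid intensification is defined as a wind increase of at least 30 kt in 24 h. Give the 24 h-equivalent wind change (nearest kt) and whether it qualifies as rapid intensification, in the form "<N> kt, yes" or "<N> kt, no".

42 kt, yes

V₁: ΔP = 59, V ≈ 6.3 × 59^0.656 ≈ 91.42 kt.
V₂: ΔP = 105, V ≈ 6.3 × 105^0.656 ≈ 133.43 kt.
ΔV over 24 h = 42.01 kt → 24 h equivalent = 42.01 × 24/24 ≈ 42.01 kt.
42 kt ≥ 30 kt ⇒ rapid intensification.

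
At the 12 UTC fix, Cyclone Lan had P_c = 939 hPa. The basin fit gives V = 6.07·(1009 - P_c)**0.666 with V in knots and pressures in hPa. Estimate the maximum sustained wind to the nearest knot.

ΔP = 1009 − 939 = 70 hPa.
70^0.666 ≈ 16.937.
V ≈ 6.07 × 16.937 ≈ 102.8 kt.

103 kt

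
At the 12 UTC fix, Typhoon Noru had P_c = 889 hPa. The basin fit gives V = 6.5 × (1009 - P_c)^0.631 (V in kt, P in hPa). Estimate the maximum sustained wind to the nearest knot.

ΔP = 1009 − 889 = 120 hPa.
120^0.631 ≈ 20.510.
V ≈ 6.5 × 20.510 ≈ 133.3 kt.

133 kt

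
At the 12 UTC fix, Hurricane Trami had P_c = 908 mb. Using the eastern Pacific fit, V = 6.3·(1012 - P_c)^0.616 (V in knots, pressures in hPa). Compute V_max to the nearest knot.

110 kt

ΔP = 1012 − 908 = 104 mb.
104^0.616 ≈ 17.478.
V ≈ 6.3 × 17.478 ≈ 110.1 kt.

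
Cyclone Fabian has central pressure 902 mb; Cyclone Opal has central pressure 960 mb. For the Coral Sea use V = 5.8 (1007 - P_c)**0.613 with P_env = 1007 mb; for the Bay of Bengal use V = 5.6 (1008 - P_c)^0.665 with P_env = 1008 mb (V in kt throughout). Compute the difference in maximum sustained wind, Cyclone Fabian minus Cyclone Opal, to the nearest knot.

Cyclone Fabian: ΔP = 105; V ≈ 5.8 × 105^0.613 ≈ 100.56 kt.
Cyclone Opal: ΔP = 48; V ≈ 5.6 × 48^0.665 ≈ 73.49 kt.
Difference ≈ 100.56 − 73.49 = 27.07 → 27 kt.

27 kt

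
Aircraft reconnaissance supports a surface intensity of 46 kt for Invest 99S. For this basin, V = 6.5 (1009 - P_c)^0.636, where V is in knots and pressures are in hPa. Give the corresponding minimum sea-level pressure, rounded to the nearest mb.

987 mb

ΔP = (V / 6.5)^(1/0.636) = (46/6.5)^1.572.
46/6.5 = 7.077; 7.077^1.572 ≈ 21.69 mb.
P_c = 1009 − 21.69 = 987.31 ≈ 987 mb.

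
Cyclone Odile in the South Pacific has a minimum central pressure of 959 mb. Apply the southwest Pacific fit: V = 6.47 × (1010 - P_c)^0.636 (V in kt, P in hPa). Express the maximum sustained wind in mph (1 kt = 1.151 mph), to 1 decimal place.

ΔP = 1010 − 959 = 51 mb.
V ≈ 6.47 × 51^0.636 = 6.47 × 12.190 ≈ 78.871 kt.
78.871 × 1.151 ≈ 90.78 mph → 90.8 mph.

90.8 mph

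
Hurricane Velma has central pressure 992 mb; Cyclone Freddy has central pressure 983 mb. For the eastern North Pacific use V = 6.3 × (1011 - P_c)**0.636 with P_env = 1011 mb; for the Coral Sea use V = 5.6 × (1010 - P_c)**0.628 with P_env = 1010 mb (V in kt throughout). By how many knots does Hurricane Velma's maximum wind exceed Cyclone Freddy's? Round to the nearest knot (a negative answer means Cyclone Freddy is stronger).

Hurricane Velma: ΔP = 19; V ≈ 6.3 × 19^0.636 ≈ 40.99 kt.
Cyclone Freddy: ΔP = 27; V ≈ 5.6 × 27^0.628 ≈ 44.37 kt.
Difference ≈ 40.99 − 44.37 = -3.38 → -3 kt.

-3 kt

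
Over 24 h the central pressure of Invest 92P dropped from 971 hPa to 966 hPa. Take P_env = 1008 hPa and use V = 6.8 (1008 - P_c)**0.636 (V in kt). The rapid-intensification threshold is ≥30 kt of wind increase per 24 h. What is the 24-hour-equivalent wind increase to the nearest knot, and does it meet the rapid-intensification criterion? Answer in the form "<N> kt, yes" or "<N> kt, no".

6 kt, no

V₁: ΔP = 37, V ≈ 6.8 × 37^0.636 ≈ 67.59 kt.
V₂: ΔP = 42, V ≈ 6.8 × 42^0.636 ≈ 73.26 kt.
ΔV over 24 h = 5.67 kt → 24 h equivalent = 5.67 × 24/24 ≈ 5.67 kt.
6 kt < 30 kt ⇒ not rapid intensification.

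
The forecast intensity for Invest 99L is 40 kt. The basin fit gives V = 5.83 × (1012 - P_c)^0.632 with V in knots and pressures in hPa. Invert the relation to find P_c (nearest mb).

ΔP = (V / 5.83)^(1/0.632) = (40/5.83)^1.582.
40/5.83 = 6.861; 6.861^1.582 ≈ 21.06 mb.
P_c = 1012 − 21.06 = 990.94 ≈ 991 mb.

991 mb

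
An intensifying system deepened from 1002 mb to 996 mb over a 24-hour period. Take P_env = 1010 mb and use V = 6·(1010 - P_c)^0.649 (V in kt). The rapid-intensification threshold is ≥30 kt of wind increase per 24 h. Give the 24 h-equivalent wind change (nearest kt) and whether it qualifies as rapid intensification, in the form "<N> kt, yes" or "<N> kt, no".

10 kt, no

V₁: ΔP = 8, V ≈ 6 × 8^0.649 ≈ 23.13 kt.
V₂: ΔP = 14, V ≈ 6 × 14^0.649 ≈ 33.27 kt.
ΔV over 24 h = 10.14 kt → 24 h equivalent = 10.14 × 24/24 ≈ 10.14 kt.
10 kt < 30 kt ⇒ not rapid intensification.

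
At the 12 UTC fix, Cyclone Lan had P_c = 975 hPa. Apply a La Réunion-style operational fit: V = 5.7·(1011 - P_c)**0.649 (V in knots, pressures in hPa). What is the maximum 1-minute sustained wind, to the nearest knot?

ΔP = 1011 − 975 = 36 hPa.
36^0.649 ≈ 10.234.
V ≈ 5.7 × 10.234 ≈ 58.3 kt.

58 kt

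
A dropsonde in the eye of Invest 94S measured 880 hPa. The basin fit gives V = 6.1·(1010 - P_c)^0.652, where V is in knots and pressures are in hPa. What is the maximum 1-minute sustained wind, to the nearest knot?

ΔP = 1010 − 880 = 130 hPa.
130^0.652 ≈ 23.894.
V ≈ 6.1 × 23.894 ≈ 145.8 kt.

146 kt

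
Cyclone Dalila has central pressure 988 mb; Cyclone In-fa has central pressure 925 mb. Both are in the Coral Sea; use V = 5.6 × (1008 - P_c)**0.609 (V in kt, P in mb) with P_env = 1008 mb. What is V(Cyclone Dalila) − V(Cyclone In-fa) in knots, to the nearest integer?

Cyclone Dalila: ΔP = 20; V ≈ 5.6 × 20^0.609 ≈ 34.71 kt.
Cyclone In-fa: ΔP = 83; V ≈ 5.6 × 83^0.609 ≈ 82.59 kt.
Difference ≈ 34.71 − 82.59 = -47.88 → -48 kt.

-48 kt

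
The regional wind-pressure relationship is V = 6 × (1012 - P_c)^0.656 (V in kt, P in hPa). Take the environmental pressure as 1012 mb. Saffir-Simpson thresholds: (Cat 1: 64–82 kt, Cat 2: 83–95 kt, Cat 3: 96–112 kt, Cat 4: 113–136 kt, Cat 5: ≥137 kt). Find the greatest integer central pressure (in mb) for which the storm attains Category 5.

Category 5 begins at V = 137 kt.
Required ΔP = (137/6)^(1/0.656) = 22.833^1.524 ≈ 117.76 mb.
P_c ≤ 1012 − 117.76 = 894.24, so the highest integer P_c is 894 mb.

894 mb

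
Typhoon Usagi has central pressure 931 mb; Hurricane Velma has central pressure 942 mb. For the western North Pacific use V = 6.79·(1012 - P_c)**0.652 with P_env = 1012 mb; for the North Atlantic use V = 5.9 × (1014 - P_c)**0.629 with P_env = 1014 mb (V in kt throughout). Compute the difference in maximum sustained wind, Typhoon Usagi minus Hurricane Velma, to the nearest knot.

32 kt

Typhoon Usagi: ΔP = 81; V ≈ 6.79 × 81^0.652 ≈ 119.18 kt.
Hurricane Velma: ΔP = 72; V ≈ 5.9 × 72^0.629 ≈ 86.92 kt.
Difference ≈ 119.18 − 86.92 = 32.26 → 32 kt.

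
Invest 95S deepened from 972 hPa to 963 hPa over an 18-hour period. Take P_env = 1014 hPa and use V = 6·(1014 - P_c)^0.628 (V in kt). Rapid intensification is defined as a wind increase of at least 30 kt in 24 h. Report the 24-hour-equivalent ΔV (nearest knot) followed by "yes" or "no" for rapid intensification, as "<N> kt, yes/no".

11 kt, no

V₁: ΔP = 42, V ≈ 6 × 42^0.628 ≈ 62.74 kt.
V₂: ΔP = 51, V ≈ 6 × 51^0.628 ≈ 70.88 kt.
ΔV over 18 h = 8.14 kt → 24 h equivalent = 8.14 × 24/18 ≈ 10.85 kt.
11 kt < 30 kt ⇒ not rapid intensification.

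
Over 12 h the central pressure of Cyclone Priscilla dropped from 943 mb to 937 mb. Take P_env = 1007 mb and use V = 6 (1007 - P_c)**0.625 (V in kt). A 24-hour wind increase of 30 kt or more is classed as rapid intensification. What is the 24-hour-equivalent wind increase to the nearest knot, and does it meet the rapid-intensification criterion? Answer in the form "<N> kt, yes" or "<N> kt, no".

V₁: ΔP = 64, V ≈ 6 × 64^0.625 ≈ 80.73 kt.
V₂: ΔP = 70, V ≈ 6 × 70^0.625 ≈ 85.38 kt.
ΔV over 12 h = 4.65 kt → 24 h equivalent = 4.65 × 24/12 ≈ 9.30 kt.
9 kt < 30 kt ⇒ not rapid intensification.

9 kt, no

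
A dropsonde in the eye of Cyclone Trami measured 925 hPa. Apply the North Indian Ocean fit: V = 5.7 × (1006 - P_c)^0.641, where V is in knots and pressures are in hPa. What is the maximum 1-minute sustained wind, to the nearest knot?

95 kt

ΔP = 1006 − 925 = 81 hPa.
81^0.641 ≈ 16.724.
V ≈ 5.7 × 16.724 ≈ 95.3 kt.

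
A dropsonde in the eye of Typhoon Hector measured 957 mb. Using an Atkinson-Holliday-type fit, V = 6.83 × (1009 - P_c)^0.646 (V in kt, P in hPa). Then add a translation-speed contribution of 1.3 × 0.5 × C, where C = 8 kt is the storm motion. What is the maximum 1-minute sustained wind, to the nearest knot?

93 kt

ΔP = 1009 − 957 = 52 mb.
52^0.646 ≈ 12.839.
V ≈ 6.83 × 12.839 ≈ 87.7 kt.
Translation term: 1.3 × 0.5 × 8 = 5.2 kt.
Corrected V ≈ 92.9 kt → 93 kt.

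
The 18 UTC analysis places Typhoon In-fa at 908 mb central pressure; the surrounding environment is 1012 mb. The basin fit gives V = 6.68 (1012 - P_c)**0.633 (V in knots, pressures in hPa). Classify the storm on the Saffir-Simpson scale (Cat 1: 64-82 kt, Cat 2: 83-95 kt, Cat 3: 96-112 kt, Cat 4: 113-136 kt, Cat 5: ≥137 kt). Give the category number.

ΔP = 1012 − 908 = 104 mb.
V ≈ 6.68 × 104^0.633 = 6.68 × 18.91 ≈ 126 kt.
126 kt falls in the Category 4 band.

4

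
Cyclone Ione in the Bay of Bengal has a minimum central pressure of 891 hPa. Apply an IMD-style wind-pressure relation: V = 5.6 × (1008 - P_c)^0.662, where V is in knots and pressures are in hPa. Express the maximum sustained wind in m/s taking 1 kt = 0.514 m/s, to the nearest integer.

67 m/s

ΔP = 1008 − 891 = 117 hPa.
V ≈ 5.6 × 117^0.662 = 5.6 × 23.396 ≈ 131.017 kt.
131.017 × 0.514 ≈ 67.34 m/s → 67 m/s.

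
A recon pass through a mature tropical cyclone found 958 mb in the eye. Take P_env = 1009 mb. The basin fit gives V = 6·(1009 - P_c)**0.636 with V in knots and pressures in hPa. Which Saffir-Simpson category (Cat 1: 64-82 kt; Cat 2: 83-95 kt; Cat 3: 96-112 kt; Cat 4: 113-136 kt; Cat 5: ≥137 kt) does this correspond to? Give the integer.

ΔP = 1009 − 958 = 51 mb.
V ≈ 6 × 51^0.636 = 6 × 12.19 ≈ 73 kt.
73 kt falls in the Category 1 band.

1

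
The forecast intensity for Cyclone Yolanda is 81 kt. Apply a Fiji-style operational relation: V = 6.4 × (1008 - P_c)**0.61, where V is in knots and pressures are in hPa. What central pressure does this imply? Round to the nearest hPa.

ΔP = (V / 6.4)^(1/0.61) = (81/6.4)^1.639.
81/6.4 = 12.656; 12.656^1.639 ≈ 64.13 hPa.
P_c = 1008 − 64.13 = 943.87 ≈ 944 hPa.

944 hPa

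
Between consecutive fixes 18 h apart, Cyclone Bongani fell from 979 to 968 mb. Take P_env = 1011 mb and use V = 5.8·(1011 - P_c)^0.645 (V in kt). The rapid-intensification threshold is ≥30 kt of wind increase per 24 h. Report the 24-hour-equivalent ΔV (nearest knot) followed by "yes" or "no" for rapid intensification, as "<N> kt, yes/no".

V₁: ΔP = 32, V ≈ 5.8 × 32^0.645 ≈ 54.23 kt.
V₂: ΔP = 43, V ≈ 5.8 × 43^0.645 ≈ 65.62 kt.
ΔV over 18 h = 11.39 kt → 24 h equivalent = 11.39 × 24/18 ≈ 15.19 kt.
15 kt < 30 kt ⇒ not rapid intensification.

15 kt, no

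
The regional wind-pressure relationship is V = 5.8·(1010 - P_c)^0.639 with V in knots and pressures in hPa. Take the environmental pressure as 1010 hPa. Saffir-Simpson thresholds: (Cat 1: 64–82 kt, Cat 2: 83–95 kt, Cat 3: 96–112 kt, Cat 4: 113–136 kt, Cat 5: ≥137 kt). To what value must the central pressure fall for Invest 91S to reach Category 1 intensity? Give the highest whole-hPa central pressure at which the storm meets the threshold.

Category 1 begins at V = 64 kt.
Required ΔP = (64/5.8)^(1/0.639) = 11.034^1.565 ≈ 42.84 hPa.
P_c ≤ 1010 − 42.84 = 967.16, so the highest integer P_c is 967 hPa.

967 hPa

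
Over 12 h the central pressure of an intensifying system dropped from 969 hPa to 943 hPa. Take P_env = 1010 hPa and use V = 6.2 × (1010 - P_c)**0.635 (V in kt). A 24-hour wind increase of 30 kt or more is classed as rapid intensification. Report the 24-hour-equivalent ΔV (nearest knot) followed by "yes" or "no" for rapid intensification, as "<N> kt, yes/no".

48 kt, yes

V₁: ΔP = 41, V ≈ 6.2 × 41^0.635 ≈ 65.54 kt.
V₂: ΔP = 67, V ≈ 6.2 × 67^0.635 ≈ 89.53 kt.
ΔV over 12 h = 23.99 kt → 24 h equivalent = 23.99 × 24/12 ≈ 47.98 kt.
48 kt ≥ 30 kt ⇒ rapid intensification.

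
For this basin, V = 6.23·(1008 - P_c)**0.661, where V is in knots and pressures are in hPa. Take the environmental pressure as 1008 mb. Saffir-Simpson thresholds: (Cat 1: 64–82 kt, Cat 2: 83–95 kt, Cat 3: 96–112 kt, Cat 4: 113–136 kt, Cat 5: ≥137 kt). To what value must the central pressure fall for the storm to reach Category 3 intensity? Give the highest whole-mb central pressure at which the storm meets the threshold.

945 mb

Category 3 begins at V = 96 kt.
Required ΔP = (96/6.23)^(1/0.661) = 15.409^1.513 ≈ 62.65 mb.
P_c ≤ 1008 − 62.65 = 945.35, so the highest integer P_c is 945 mb.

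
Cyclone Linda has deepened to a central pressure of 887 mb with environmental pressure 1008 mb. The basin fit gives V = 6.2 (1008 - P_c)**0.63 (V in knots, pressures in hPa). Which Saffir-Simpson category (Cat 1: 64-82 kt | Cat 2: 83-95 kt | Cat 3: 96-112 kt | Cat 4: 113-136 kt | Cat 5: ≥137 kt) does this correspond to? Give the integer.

4

ΔP = 1008 − 887 = 121 mb.
V ≈ 6.2 × 121^0.63 = 6.2 × 20.52 ≈ 127 kt.
127 kt falls in the Category 4 band.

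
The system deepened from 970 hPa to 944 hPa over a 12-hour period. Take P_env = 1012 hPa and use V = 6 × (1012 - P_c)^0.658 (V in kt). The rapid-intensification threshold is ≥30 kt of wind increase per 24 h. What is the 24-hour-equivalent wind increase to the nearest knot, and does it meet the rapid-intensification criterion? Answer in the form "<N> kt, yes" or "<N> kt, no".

52 kt, yes

V₁: ΔP = 42, V ≈ 6 × 42^0.658 ≈ 70.19 kt.
V₂: ΔP = 68, V ≈ 6 × 68^0.658 ≈ 96.37 kt.
ΔV over 12 h = 26.18 kt → 24 h equivalent = 26.18 × 24/12 ≈ 52.36 kt.
52 kt ≥ 30 kt ⇒ rapid intensification.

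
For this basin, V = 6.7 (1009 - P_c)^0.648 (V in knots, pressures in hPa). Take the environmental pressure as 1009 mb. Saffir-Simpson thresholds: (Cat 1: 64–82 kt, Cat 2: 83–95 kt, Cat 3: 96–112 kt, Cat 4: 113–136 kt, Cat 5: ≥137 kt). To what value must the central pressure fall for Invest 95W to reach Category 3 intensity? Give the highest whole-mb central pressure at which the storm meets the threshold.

948 mb

Category 3 begins at V = 96 kt.
Required ΔP = (96/6.7)^(1/0.648) = 14.328^1.543 ≈ 60.85 mb.
P_c ≤ 1009 − 60.85 = 948.15, so the highest integer P_c is 948 mb.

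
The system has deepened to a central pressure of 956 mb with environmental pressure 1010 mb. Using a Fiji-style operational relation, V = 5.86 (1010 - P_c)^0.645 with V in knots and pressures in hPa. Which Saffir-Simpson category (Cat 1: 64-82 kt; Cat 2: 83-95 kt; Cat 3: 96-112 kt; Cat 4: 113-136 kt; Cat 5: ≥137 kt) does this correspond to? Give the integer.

1

ΔP = 1010 − 956 = 54 mb.
V ≈ 5.86 × 54^0.645 = 5.86 × 13.10 ≈ 77 kt.
77 kt falls in the Category 1 band.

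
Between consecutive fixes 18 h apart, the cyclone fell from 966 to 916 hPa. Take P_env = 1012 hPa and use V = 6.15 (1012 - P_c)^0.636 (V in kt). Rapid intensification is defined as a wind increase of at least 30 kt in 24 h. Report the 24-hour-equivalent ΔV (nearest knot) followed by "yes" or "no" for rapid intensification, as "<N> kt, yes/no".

V₁: ΔP = 46, V ≈ 6.15 × 46^0.636 ≈ 70.21 kt.
V₂: ΔP = 96, V ≈ 6.15 × 96^0.636 ≈ 112.10 kt.
ΔV over 18 h = 41.89 kt → 24 h equivalent = 41.89 × 24/18 ≈ 55.85 kt.
56 kt ≥ 30 kt ⇒ rapid intensification.

56 kt, yes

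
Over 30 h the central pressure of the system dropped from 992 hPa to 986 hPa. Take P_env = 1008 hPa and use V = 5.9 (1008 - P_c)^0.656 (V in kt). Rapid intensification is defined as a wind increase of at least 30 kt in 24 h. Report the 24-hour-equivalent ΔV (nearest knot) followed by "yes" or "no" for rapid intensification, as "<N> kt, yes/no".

7 kt, no

V₁: ΔP = 16, V ≈ 5.9 × 16^0.656 ≈ 36.37 kt.
V₂: ΔP = 22, V ≈ 5.9 × 22^0.656 ≈ 44.82 kt.
ΔV over 30 h = 8.45 kt → 24 h equivalent = 8.45 × 24/30 ≈ 6.76 kt.
7 kt < 30 kt ⇒ not rapid intensification.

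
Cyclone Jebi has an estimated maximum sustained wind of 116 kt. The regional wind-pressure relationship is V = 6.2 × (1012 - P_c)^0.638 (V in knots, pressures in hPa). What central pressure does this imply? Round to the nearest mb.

913 mb

ΔP = (V / 6.2)^(1/0.638) = (116/6.2)^1.567.
116/6.2 = 18.710; 18.710^1.567 ≈ 98.59 mb.
P_c = 1012 − 98.59 = 913.41 ≈ 913 mb.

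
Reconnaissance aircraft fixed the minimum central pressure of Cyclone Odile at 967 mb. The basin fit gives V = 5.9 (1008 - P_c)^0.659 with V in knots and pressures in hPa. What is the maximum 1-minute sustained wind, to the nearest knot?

ΔP = 1008 − 967 = 41 mb.
41^0.659 ≈ 11.556.
V ≈ 5.9 × 11.556 ≈ 68.2 kt.

68 kt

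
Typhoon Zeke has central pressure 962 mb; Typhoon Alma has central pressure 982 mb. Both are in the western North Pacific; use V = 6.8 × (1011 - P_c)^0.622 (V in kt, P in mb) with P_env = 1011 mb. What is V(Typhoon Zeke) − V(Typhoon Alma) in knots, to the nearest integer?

21 kt

Typhoon Zeke: ΔP = 49; V ≈ 6.8 × 49^0.622 ≈ 76.53 kt.
Typhoon Alma: ΔP = 29; V ≈ 6.8 × 29^0.622 ≈ 55.22 kt.
Difference ≈ 76.53 − 55.22 = 21.31 → 21 kt.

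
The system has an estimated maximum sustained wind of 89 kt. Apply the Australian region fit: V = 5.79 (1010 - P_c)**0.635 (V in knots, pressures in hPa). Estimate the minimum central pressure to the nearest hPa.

ΔP = (V / 5.79)^(1/0.635) = (89/5.79)^1.575.
89/5.79 = 15.371; 15.371^1.575 ≈ 73.93 hPa.
P_c = 1010 − 73.93 = 936.07 ≈ 936 hPa.

936 hPa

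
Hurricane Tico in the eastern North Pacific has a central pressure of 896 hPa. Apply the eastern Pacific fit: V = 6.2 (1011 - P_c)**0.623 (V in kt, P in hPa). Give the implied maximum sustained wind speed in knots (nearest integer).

ΔP = 1011 − 896 = 115 hPa.
115^0.623 ≈ 19.223.
V ≈ 6.2 × 19.223 ≈ 119.2 kt.

119 kt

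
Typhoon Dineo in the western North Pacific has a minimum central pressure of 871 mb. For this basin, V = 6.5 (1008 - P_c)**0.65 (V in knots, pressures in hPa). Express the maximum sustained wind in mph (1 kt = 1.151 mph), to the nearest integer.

ΔP = 1008 − 871 = 137 mb.
V ≈ 6.5 × 137^0.65 = 6.5 × 24.483 ≈ 159.141 kt.
159.141 × 1.151 ≈ 183.17 mph → 183 mph.

183 mph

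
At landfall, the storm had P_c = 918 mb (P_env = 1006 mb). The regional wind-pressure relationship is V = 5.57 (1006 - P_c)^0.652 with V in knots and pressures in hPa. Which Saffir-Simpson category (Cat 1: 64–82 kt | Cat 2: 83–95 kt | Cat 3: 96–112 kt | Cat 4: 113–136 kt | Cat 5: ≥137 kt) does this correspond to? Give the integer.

ΔP = 1006 − 918 = 88 mb.
V ≈ 5.57 × 88^0.652 = 5.57 × 18.53 ≈ 103 kt.
103 kt falls in the Category 3 band.

3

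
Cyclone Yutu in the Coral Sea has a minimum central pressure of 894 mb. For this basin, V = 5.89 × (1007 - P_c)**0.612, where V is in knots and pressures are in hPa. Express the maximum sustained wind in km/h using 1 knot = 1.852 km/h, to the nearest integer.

197 km/h

ΔP = 1007 − 894 = 113 mb.
V ≈ 5.89 × 113^0.612 = 5.89 × 18.050 ≈ 106.316 kt.
106.316 × 1.852 ≈ 196.90 km/h → 197 km/h.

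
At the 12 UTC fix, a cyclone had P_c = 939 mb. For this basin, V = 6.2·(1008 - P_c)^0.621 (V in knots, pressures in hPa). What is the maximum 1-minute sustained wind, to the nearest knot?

86 kt

ΔP = 1008 − 939 = 69 mb.
69^0.621 ≈ 13.865.
V ≈ 6.2 × 13.865 ≈ 86.0 kt.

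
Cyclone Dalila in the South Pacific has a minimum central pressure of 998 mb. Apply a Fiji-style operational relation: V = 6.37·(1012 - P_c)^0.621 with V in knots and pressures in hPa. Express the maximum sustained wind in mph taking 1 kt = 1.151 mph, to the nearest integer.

ΔP = 1012 − 998 = 14 mb.
V ≈ 6.37 × 14^0.621 = 6.37 × 5.149 ≈ 32.801 kt.
32.801 × 1.151 ≈ 37.75 mph → 38 mph.

38 mph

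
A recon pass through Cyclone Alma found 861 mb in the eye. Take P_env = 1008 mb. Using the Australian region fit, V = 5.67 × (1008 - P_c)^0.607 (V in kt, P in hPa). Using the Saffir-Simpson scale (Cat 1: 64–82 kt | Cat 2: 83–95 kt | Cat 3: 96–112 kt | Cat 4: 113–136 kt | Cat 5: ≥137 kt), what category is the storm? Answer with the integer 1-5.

ΔP = 1008 − 861 = 147 mb.
V ≈ 5.67 × 147^0.607 = 5.67 × 20.68 ≈ 117 kt.
117 kt falls in the Category 4 band.

4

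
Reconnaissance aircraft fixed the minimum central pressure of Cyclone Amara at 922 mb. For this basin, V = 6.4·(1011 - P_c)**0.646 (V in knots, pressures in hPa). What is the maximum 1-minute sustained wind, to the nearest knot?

ΔP = 1011 − 922 = 89 mb.
89^0.646 ≈ 18.168.
V ≈ 6.4 × 18.168 ≈ 116.3 kt.

116 kt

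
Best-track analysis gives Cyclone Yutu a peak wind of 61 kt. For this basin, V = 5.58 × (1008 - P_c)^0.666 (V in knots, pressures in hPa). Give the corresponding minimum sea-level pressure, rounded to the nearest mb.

972 mb

ΔP = (V / 5.58)^(1/0.666) = (61/5.58)^1.502.
61/5.58 = 10.932; 10.932^1.502 ≈ 36.27 mb.
P_c = 1008 − 36.27 = 971.73 ≈ 972 mb.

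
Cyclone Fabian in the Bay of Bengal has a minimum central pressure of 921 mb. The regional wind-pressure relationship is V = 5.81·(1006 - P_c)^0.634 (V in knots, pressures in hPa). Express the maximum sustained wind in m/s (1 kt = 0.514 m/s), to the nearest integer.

ΔP = 1006 − 921 = 85 mb.
V ≈ 5.81 × 85^0.634 = 5.81 × 16.721 ≈ 97.147 kt.
97.147 × 0.514 ≈ 49.93 m/s → 50 m/s.

50 m/s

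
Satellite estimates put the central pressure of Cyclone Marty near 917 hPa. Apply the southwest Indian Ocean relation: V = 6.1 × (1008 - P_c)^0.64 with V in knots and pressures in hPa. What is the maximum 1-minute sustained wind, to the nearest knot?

109 kt

ΔP = 1008 − 917 = 91 hPa.
91^0.64 ≈ 17.939.
V ≈ 6.1 × 17.939 ≈ 109.4 kt.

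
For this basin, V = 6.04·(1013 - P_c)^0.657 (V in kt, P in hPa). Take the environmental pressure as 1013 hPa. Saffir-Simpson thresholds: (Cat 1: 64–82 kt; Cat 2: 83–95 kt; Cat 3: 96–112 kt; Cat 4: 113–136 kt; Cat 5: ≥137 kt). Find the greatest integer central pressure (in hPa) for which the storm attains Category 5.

897 hPa

Category 5 begins at V = 137 kt.
Required ΔP = (137/6.04)^(1/0.657) = 22.682^1.522 ≈ 115.73 hPa.
P_c ≤ 1013 − 115.73 = 897.27, so the highest integer P_c is 897 hPa.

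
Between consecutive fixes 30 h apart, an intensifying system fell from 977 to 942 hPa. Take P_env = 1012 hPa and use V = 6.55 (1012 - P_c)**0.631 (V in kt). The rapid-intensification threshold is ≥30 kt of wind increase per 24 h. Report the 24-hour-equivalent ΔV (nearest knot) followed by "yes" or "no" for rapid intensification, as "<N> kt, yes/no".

27 kt, no

V₁: ΔP = 35, V ≈ 6.55 × 35^0.631 ≈ 61.74 kt.
V₂: ΔP = 70, V ≈ 6.55 × 70^0.631 ≈ 95.61 kt.
ΔV over 30 h = 33.87 kt → 24 h equivalent = 33.87 × 24/30 ≈ 27.10 kt.
27 kt < 30 kt ⇒ not rapid intensification.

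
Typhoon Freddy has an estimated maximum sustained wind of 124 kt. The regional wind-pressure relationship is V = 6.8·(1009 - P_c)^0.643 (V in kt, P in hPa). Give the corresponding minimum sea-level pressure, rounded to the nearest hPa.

ΔP = (V / 6.8)^(1/0.643) = (124/6.8)^1.555.
124/6.8 = 18.235; 18.235^1.555 ≈ 91.41 hPa.
P_c = 1009 − 91.41 = 917.59 ≈ 918 hPa.

918 hPa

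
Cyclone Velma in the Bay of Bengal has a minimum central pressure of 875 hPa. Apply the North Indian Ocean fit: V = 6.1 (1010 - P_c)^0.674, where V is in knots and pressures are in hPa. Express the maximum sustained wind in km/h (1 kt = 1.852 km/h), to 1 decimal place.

308.2 km/h

ΔP = 1010 − 875 = 135 hPa.
V ≈ 6.1 × 135^0.674 = 6.1 × 27.280 ≈ 166.408 kt.
166.408 × 1.852 ≈ 308.19 km/h → 308.2 km/h.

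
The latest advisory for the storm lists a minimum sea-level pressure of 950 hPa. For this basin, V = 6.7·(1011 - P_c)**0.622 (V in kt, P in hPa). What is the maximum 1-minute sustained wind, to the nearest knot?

86 kt

ΔP = 1011 − 950 = 61 hPa.
61^0.622 ≈ 12.897.
V ≈ 6.7 × 12.897 ≈ 86.4 kt.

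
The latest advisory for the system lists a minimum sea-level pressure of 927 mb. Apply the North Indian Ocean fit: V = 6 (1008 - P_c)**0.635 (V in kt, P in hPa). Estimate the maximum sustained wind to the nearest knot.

98 kt

ΔP = 1008 − 927 = 81 mb.
81^0.635 ≈ 16.289.
V ≈ 6 × 16.289 ≈ 97.7 kt.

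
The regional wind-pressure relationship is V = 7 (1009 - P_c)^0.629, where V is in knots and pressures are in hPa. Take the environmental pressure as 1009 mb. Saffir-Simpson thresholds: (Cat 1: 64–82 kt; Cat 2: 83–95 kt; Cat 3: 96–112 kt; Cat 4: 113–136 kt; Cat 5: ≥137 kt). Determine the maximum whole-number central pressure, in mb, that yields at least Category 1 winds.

Category 1 begins at V = 64 kt.
Required ΔP = (64/7)^(1/0.629) = 9.143^1.590 ≈ 33.73 mb.
P_c ≤ 1009 − 33.73 = 975.27, so the highest integer P_c is 975 mb.

975 mb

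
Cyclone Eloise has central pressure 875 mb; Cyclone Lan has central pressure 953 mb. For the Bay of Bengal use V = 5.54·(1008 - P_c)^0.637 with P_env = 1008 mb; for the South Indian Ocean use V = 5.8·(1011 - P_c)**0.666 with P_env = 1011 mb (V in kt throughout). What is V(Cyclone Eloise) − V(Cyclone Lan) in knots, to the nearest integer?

38 kt

Cyclone Eloise: ΔP = 133; V ≈ 5.54 × 133^0.637 ≈ 124.85 kt.
Cyclone Lan: ΔP = 58; V ≈ 5.8 × 58^0.666 ≈ 86.67 kt.
Difference ≈ 124.85 − 86.67 = 38.18 → 38 kt.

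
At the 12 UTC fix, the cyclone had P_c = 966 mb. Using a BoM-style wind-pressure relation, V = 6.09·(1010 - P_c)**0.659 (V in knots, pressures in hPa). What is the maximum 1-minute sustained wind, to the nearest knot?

ΔP = 1010 − 966 = 44 mb.
44^0.659 ≈ 12.107.
V ≈ 6.09 × 12.107 ≈ 73.7 kt.

74 kt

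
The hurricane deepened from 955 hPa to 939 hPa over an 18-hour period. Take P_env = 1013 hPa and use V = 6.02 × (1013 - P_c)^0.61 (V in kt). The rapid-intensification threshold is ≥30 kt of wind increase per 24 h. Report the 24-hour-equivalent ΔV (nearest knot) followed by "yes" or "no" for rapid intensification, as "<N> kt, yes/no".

V₁: ΔP = 58, V ≈ 6.02 × 58^0.61 ≈ 71.66 kt.
V₂: ΔP = 74, V ≈ 6.02 × 74^0.61 ≈ 83.14 kt.
ΔV over 18 h = 11.48 kt → 24 h equivalent = 11.48 × 24/18 ≈ 15.31 kt.
15 kt < 30 kt ⇒ not rapid intensification.

15 kt, no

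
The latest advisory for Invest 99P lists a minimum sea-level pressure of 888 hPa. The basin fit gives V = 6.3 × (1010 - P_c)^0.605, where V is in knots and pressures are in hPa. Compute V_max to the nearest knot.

ΔP = 1010 − 888 = 122 hPa.
122^0.605 ≈ 18.291.
V ≈ 6.3 × 18.291 ≈ 115.2 kt.

115 kt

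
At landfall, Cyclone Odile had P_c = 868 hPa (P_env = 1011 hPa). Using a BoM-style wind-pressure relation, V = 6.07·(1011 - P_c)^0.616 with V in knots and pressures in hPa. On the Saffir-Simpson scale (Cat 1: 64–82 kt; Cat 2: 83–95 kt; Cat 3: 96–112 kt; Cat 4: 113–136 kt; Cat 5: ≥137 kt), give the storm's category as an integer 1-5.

4

ΔP = 1011 − 868 = 143 hPa.
V ≈ 6.07 × 143^0.616 = 6.07 × 21.27 ≈ 129 kt.
129 kt falls in the Category 4 band.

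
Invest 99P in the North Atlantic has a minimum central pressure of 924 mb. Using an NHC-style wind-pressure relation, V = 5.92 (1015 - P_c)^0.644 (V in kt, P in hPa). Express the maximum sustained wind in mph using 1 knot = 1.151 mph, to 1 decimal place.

124.5 mph

ΔP = 1015 − 924 = 91 mb.
V ≈ 5.92 × 91^0.644 = 5.92 × 18.265 ≈ 108.130 kt.
108.130 × 1.151 ≈ 124.46 mph → 124.5 mph.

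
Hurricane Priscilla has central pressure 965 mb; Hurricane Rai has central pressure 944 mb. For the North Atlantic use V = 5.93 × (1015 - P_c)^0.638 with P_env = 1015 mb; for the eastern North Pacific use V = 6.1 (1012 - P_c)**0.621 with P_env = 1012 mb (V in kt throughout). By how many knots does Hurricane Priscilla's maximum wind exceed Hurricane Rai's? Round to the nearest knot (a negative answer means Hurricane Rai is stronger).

-12 kt

Hurricane Priscilla: ΔP = 50; V ≈ 5.93 × 50^0.638 ≈ 71.94 kt.
Hurricane Rai: ΔP = 68; V ≈ 6.1 × 68^0.621 ≈ 83.81 kt.
Difference ≈ 71.94 − 83.81 = -11.87 → -12 kt.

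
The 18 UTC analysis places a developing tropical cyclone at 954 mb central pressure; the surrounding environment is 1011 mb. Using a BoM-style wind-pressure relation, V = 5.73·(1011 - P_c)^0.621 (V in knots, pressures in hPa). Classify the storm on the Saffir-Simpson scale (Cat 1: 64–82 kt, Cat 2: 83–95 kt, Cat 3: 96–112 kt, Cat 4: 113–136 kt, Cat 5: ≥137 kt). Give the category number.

ΔP = 1011 − 954 = 57 mb.
V ≈ 5.73 × 57^0.621 = 5.73 × 12.31 ≈ 71 kt.
71 kt falls in the Category 1 band.

1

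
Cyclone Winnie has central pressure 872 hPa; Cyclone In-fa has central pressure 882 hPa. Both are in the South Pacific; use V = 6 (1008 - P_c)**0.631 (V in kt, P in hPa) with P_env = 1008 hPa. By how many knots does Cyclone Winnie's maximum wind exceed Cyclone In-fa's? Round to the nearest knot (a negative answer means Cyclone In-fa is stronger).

Cyclone Winnie: ΔP = 136; V ≈ 6 × 136^0.631 ≈ 133.17 kt.
Cyclone In-fa: ΔP = 126; V ≈ 6 × 126^0.631 ≈ 126.91 kt.
Difference ≈ 133.17 − 126.91 = 6.26 → 6 kt.

6 kt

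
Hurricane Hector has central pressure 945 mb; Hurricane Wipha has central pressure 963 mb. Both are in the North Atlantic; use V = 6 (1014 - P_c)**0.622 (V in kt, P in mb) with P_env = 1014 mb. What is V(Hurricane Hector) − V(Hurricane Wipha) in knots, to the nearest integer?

14 kt

Hurricane Hector: ΔP = 69; V ≈ 6 × 69^0.622 ≈ 83.54 kt.
Hurricane Wipha: ΔP = 51; V ≈ 6 × 51^0.622 ≈ 69.22 kt.
Difference ≈ 83.54 − 69.22 = 14.32 → 14 kt.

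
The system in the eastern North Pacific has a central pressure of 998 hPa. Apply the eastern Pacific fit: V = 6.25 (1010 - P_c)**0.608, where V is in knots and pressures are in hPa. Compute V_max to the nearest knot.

ΔP = 1010 − 998 = 12 hPa.
12^0.608 ≈ 4.530.
V ≈ 6.25 × 4.530 ≈ 28.3 kt.

28 kt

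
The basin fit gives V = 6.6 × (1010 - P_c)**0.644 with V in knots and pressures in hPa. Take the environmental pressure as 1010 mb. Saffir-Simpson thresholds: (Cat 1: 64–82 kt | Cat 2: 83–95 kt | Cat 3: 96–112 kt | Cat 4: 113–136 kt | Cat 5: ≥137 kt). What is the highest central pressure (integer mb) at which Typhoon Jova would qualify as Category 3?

Category 3 begins at V = 96 kt.
Required ΔP = (96/6.6)^(1/0.644) = 14.545^1.553 ≈ 63.90 mb.
P_c ≤ 1010 − 63.90 = 946.10, so the highest integer P_c is 946 mb.

946 mb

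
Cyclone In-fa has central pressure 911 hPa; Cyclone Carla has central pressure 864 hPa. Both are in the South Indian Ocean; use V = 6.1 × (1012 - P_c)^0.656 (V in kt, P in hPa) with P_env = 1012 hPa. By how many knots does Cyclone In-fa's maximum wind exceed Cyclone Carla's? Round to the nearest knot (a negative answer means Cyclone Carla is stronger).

-36 kt

Cyclone In-fa: ΔP = 101; V ≈ 6.1 × 101^0.656 ≈ 125.94 kt.
Cyclone Carla: ΔP = 148; V ≈ 6.1 × 148^0.656 ≈ 161.82 kt.
Difference ≈ 125.94 − 161.82 = -35.88 → -36 kt.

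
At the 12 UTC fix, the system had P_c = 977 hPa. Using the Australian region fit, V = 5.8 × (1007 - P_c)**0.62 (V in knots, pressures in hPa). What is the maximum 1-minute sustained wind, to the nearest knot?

48 kt

ΔP = 1007 − 977 = 30 hPa.
30^0.62 ≈ 8.238.
V ≈ 5.8 × 8.238 ≈ 47.8 kt.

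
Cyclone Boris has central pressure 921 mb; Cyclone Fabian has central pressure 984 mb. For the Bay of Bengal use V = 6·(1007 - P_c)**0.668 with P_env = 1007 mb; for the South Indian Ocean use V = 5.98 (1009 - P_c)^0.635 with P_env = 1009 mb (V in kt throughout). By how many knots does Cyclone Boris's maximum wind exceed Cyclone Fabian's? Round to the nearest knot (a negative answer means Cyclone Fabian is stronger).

Cyclone Boris: ΔP = 86; V ≈ 6 × 86^0.668 ≈ 117.60 kt.
Cyclone Fabian: ΔP = 25; V ≈ 5.98 × 25^0.635 ≈ 46.17 kt.
Difference ≈ 117.60 − 46.17 = 71.43 → 71 kt.

71 kt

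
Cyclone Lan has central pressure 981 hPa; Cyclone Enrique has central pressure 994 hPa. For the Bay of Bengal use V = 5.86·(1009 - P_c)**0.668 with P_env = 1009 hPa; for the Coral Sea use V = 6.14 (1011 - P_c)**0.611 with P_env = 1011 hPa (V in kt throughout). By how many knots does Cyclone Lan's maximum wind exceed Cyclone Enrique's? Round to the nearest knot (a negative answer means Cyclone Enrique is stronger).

Cyclone Lan: ΔP = 28; V ≈ 5.86 × 28^0.668 ≈ 54.27 kt.
Cyclone Enrique: ΔP = 17; V ≈ 6.14 × 17^0.611 ≈ 34.67 kt.
Difference ≈ 54.27 − 34.67 = 19.60 → 20 kt.

20 kt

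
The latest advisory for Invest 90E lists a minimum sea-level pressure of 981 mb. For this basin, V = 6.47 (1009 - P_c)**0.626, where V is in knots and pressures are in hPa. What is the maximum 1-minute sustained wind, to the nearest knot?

52 kt

ΔP = 1009 − 981 = 28 mb.
28^0.626 ≈ 8.052.
V ≈ 6.47 × 8.052 ≈ 52.1 kt.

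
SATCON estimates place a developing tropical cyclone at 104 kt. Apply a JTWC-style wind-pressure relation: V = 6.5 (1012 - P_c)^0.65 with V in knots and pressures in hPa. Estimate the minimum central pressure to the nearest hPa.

941 hPa

ΔP = (V / 6.5)^(1/0.65) = (104/6.5)^1.538.
104/6.5 = 16.000; 16.000^1.538 ≈ 71.20 hPa.
P_c = 1012 − 71.20 = 940.80 ≈ 941 hPa.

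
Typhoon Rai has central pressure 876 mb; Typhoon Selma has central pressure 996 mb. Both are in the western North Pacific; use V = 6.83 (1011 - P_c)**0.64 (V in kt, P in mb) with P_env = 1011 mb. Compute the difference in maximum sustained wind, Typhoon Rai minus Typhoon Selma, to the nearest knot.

Typhoon Rai: ΔP = 135; V ≈ 6.83 × 135^0.64 ≈ 157.70 kt.
Typhoon Selma: ΔP = 15; V ≈ 6.83 × 15^0.64 ≈ 38.65 kt.
Difference ≈ 157.70 − 38.65 = 119.05 → 119 kt.

119 kt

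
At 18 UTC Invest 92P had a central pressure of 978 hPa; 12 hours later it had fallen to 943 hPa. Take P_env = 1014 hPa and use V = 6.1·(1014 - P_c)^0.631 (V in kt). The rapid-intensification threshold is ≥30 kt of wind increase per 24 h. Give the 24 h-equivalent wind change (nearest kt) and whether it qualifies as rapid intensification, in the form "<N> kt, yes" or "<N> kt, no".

63 kt, yes

V₁: ΔP = 36, V ≈ 6.1 × 36^0.631 ≈ 58.53 kt.
V₂: ΔP = 71, V ≈ 6.1 × 71^0.631 ≈ 89.84 kt.
ΔV over 12 h = 31.31 kt → 24 h equivalent = 31.31 × 24/12 ≈ 62.62 kt.
63 kt ≥ 30 kt ⇒ rapid intensification.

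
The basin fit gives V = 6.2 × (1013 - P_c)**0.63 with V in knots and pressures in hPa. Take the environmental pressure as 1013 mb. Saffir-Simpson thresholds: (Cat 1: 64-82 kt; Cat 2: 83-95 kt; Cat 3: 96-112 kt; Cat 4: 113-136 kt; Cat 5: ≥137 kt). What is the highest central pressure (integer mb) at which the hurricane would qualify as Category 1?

Category 1 begins at V = 64 kt.
Required ΔP = (64/6.2)^(1/0.63) = 10.323^1.587 ≈ 40.66 mb.
P_c ≤ 1013 − 40.66 = 972.34, so the highest integer P_c is 972 mb.

972 mb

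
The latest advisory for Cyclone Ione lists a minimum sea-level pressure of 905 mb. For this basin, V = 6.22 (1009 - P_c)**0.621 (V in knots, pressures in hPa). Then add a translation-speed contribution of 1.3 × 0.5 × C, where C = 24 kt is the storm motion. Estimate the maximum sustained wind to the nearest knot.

127 kt

ΔP = 1009 − 905 = 104 mb.
104^0.621 ≈ 17.889.
V ≈ 6.22 × 17.889 ≈ 111.3 kt.
Translation term: 1.3 × 0.5 × 24 = 15.6 kt.
Corrected V ≈ 126.9 kt → 127 kt.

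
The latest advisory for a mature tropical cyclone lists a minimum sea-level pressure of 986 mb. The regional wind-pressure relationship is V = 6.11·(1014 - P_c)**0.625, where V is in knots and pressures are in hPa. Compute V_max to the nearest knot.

ΔP = 1014 − 986 = 28 mb.
28^0.625 ≈ 8.026.
V ≈ 6.11 × 8.026 ≈ 49.0 kt.

49 kt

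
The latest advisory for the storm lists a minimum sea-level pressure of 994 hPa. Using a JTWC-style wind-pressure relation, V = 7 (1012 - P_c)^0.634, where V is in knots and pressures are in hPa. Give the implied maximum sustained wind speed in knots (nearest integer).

44 kt

ΔP = 1012 − 994 = 18 hPa.
18^0.634 ≈ 6.249.
V ≈ 7 × 6.249 ≈ 43.7 kt.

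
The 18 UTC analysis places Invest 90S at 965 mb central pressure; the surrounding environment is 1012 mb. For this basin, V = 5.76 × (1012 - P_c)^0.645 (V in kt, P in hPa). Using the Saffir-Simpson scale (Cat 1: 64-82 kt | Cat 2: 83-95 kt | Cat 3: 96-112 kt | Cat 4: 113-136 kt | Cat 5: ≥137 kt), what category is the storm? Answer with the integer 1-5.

ΔP = 1012 − 965 = 47 mb.
V ≈ 5.76 × 47^0.645 = 5.76 × 11.98 ≈ 69 kt.
69 kt falls in the Category 1 band.

1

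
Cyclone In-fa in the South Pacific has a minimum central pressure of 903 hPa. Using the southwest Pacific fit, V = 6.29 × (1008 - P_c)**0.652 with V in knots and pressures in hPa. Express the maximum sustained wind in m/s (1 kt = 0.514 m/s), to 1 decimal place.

ΔP = 1008 − 903 = 105 hPa.
V ≈ 6.29 × 105^0.652 = 6.29 × 20.788 ≈ 130.757 kt.
130.757 × 0.514 ≈ 67.21 m/s → 67.2 m/s.

67.2 m/s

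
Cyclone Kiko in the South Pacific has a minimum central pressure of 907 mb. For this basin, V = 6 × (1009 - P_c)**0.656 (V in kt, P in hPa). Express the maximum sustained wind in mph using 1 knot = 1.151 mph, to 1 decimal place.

143.5 mph

ΔP = 1009 − 907 = 102 mb.
V ≈ 6 × 102^0.656 = 6 × 20.780 ≈ 124.679 kt.
124.679 × 1.151 ≈ 143.51 mph → 143.5 mph.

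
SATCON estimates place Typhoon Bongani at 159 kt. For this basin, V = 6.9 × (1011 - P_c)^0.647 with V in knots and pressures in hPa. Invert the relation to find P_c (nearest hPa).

ΔP = (V / 6.9)^(1/0.647) = (159/6.9)^1.546.
159/6.9 = 23.043; 23.043^1.546 ≈ 127.63 hPa.
P_c = 1011 − 127.63 = 883.37 ≈ 883 hPa.

883 hPa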